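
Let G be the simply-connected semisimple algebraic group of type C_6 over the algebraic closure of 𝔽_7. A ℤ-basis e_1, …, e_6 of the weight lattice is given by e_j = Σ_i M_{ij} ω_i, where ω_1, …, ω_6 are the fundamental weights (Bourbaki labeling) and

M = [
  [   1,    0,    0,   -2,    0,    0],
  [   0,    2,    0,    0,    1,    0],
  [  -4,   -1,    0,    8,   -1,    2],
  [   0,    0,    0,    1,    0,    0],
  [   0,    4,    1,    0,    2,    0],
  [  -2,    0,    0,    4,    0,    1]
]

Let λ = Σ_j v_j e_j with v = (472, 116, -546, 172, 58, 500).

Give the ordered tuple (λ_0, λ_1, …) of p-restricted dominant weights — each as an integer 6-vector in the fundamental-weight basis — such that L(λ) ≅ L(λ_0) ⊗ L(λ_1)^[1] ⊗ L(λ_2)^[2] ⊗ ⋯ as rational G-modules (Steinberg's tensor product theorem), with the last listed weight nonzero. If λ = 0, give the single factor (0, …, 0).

((2, 3, 6, 4, 6, 6), (4, 6, 2, 3, 4, 6), (2, 5, 6, 3, 0, 4))

Change of basis e → ω: c = M·v where v = (472, 116, -546, 172, 58, 500):
  c_1 = 1*472 + 0*116 + 0*-546 + -2*172 + 0*58 + 0*500 = 128
  c_2 = 0*472 + 2*116 + 0*-546 + 0*172 + 1*58 + 0*500 = 290
  c_3 = -4*472 + -1*116 + 0*-546 + 8*172 + -1*58 + 2*500 = 314
  c_4 = 0*472 + 0*116 + 0*-546 + 1*172 + 0*58 + 0*500 = 172
  c_5 = 0*472 + 4*116 + 1*-546 + 0*172 + 2*58 + 0*500 = 34
  c_6 = -2*472 + 0*116 + 0*-546 + 4*172 + 0*58 + 1*500 = 244
Writing each c_i in base p = 7:
  c_1 = 128 = 2·7^0 + 4·7^1 + 2·7^2
  c_2 = 290 = 3·7^0 + 6·7^1 + 5·7^2
  c_3 = 314 = 6·7^0 + 2·7^1 + 6·7^2
  c_4 = 172 = 4·7^0 + 3·7^1 + 3·7^2
  c_5 = 34 = 6·7^0 + 4·7^1
  c_6 = 244 = 6·7^0 + 6·7^1 + 4·7^2
λ_0 = (2, 3, 6, 4, 6, 6)
λ_1 = (4, 6, 2, 3, 4, 6)
λ_2 = (2, 5, 6, 3, 0, 4)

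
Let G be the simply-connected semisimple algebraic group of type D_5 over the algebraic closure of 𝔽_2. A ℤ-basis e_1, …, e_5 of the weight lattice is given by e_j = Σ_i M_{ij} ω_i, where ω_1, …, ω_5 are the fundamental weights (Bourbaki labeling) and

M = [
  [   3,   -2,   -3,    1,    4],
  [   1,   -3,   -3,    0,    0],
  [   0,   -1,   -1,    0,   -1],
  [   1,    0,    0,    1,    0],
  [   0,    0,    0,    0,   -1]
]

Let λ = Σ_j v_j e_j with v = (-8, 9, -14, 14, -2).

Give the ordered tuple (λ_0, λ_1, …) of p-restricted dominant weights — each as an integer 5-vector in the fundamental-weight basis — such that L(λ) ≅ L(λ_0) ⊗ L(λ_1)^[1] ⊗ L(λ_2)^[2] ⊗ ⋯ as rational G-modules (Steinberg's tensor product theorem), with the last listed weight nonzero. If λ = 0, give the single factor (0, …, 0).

Change of basis e → ω: c = M·v where v = (-8, 9, -14, 14, -2):
  c_1 = (3)·(-8) + (-2)·(9) + (-3)·(-14) + (1)·(14) + (4)·(-2) = 6
  c_2 = (1)·(-8) + (-3)·(9) + (-3)·(-14) + (0)·(14) + (0)·(-2) = 7
  c_3 = (0)·(-8) + (-1)·(9) + (-1)·(-14) + (0)·(14) + (-1)·(-2) = 7
  c_4 = (1)·(-8) + (0)·(9) + (0)·(-14) + (1)·(14) + (0)·(-2) = 6
  c_5 = (0)·(-8) + (0)·(9) + (0)·(-14) + (0)·(14) + (-1)·(-2) = 2
Expand coordinatewise in base 2:
  c_1 = 6 = 0·2^0 + 1·2^1 + 1·2^2
  c_2 = 7 = 1·2^0 + 1·2^1 + 1·2^2
  c_3 = 7 = 1·2^0 + 1·2^1 + 1·2^2
  c_4 = 6 = 0·2^0 + 1·2^1 + 1·2^2
  c_5 = 2 = 0·2^0 + 1·2^1
Factor λ_0 = (0, 1, 1, 0, 0)
Factor λ_1 = (1, 1, 1, 1, 1)
Factor λ_2 = (1, 1, 1, 1, 0)

((0, 1, 1, 0, 0), (1, 1, 1, 1, 1), (1, 1, 1, 1, 0))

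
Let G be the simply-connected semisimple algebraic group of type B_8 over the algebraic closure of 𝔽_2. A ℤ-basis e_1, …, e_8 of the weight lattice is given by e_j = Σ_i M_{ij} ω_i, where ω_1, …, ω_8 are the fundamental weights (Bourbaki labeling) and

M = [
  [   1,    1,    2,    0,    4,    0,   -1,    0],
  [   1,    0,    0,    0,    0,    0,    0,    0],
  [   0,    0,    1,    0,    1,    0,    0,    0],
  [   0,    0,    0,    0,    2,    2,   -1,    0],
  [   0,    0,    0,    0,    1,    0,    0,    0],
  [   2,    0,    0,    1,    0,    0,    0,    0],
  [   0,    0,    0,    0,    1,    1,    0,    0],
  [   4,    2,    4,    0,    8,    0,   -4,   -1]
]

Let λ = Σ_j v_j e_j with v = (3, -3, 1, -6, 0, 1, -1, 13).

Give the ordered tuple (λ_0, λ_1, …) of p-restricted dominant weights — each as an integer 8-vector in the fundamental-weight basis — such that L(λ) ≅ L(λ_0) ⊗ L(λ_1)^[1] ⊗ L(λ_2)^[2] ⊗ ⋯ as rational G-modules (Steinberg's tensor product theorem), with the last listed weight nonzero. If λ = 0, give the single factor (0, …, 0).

((1, 1, 1, 1, 0, 0, 1, 1), (1, 1, 0, 1, 0, 0, 0, 0))

Converting to the ω-basis (c_i = row i of M dotted with v = (3, -3, 1, -6, 0, 1, -1, 13)):
  c_1 = (1)·(3) + (1)·(-3) + (2)·(1) + (0)·(-6) + (4)·(0) + (0)·(1) + (-1)·(-1) + (0)·(13) = 3
  c_2 = (1)·(3) + (0)·(-3) + (0)·(1) + (0)·(-6) + (0)·(0) + (0)·(1) + (0)·(-1) + (0)·(13) = 3
  c_3 = (0)·(3) + (0)·(-3) + (1)·(1) + (0)·(-6) + (1)·(0) + (0)·(1) + (0)·(-1) + (0)·(13) = 1
  c_4 = (0)·(3) + (0)·(-3) + (0)·(1) + (0)·(-6) + (2)·(0) + (2)·(1) + (-1)·(-1) + (0)·(13) = 3
  c_5 = (0)·(3) + (0)·(-3) + (0)·(1) + (0)·(-6) + (1)·(0) + (0)·(1) + (0)·(-1) + (0)·(13) = 0
  c_6 = (2)·(3) + (0)·(-3) + (0)·(1) + (1)·(-6) + (0)·(0) + (0)·(1) + (0)·(-1) + (0)·(13) = 0
  c_7 = (0)·(3) + (0)·(-3) + (0)·(1) + (0)·(-6) + (1)·(0) + (1)·(1) + (0)·(-1) + (0)·(13) = 1
  c_8 = (4)·(3) + (2)·(-3) + (4)·(1) + (0)·(-6) + (8)·(0) + (0)·(1) + (-4)·(-1) + (-1)·(13) = 1
p = 2; digits c_i = Σ_j d_{ij}·2^j, 0 ≤ d_{ij} < 2:
  c_1 = 3 = 1·2^0 + 1·2^1
  c_2 = 3 = 1·2^0 + 1·2^1
  c_3 = 1 = 1·2^0
  c_4 = 3 = 1·2^0 + 1·2^1
  c_5 = 0
  c_6 = 0
  c_7 = 1 = 1·2^0
  c_8 = 1 = 1·2^0
p-restricted factor λ_0 = (1, 1, 1, 1, 0, 0, 1, 1)
p-restricted factor λ_1 = (1, 1, 0, 1, 0, 0, 0, 0)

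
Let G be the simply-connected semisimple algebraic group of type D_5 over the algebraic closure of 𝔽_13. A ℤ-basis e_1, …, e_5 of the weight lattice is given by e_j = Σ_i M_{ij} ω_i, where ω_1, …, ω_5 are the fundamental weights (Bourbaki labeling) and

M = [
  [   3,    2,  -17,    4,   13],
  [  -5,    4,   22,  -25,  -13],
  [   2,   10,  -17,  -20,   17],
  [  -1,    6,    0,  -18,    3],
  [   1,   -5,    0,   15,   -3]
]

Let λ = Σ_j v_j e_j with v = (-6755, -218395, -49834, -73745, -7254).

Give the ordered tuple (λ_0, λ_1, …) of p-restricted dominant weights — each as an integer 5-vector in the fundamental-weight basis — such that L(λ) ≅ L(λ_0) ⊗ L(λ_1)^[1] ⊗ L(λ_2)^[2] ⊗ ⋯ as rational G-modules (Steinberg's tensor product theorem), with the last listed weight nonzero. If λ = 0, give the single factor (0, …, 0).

In the fundamental-weight basis, λ has coordinates c = M·v (v = (-6755, -218395, -49834, -73745, -7254)):
  c_1 = (3)·(-6755) + (2)·(-218395) + (-17)·(-49834) + (4)·(-73745) + (13)·(-7254) = 841
  c_2 = (-5)·(-6755) + (4)·(-218395) + (22)·(-49834) + (-25)·(-73745) + (-13)·(-7254) = 1774
  c_3 = (2)·(-6755) + (10)·(-218395) + (-17)·(-49834) + (-20)·(-73745) + (17)·(-7254) = 1300
  c_4 = (-1)·(-6755) + (6)·(-218395) + (0)·(-49834) + (-18)·(-73745) + (3)·(-7254) = 2033
  c_5 = (1)·(-6755) + (-5)·(-218395) + (0)·(-49834) + (15)·(-73745) + (-3)·(-7254) = 807
Expand coordinatewise in base 13:
  c_1 = 841 = 9·13^0 + 12·13^1 + 4·13^2
  c_2 = 1774 = 6·13^0 + 6·13^1 + 10·13^2
  c_3 = 1300 = 0·13^0 + 9·13^1 + 7·13^2
  c_4 = 2033 = 5·13^0 + 0·13^1 + 12·13^2
  c_5 = 807 = 1·13^0 + 10·13^1 + 4·13^2
λ_0 = (9, 6, 0, 5, 1)
λ_1 = (12, 6, 9, 0, 10)
λ_2 = (4, 10, 7, 12, 4)

((9, 6, 0, 5, 1), (12, 6, 9, 0, 10), (4, 10, 7, 12, 4))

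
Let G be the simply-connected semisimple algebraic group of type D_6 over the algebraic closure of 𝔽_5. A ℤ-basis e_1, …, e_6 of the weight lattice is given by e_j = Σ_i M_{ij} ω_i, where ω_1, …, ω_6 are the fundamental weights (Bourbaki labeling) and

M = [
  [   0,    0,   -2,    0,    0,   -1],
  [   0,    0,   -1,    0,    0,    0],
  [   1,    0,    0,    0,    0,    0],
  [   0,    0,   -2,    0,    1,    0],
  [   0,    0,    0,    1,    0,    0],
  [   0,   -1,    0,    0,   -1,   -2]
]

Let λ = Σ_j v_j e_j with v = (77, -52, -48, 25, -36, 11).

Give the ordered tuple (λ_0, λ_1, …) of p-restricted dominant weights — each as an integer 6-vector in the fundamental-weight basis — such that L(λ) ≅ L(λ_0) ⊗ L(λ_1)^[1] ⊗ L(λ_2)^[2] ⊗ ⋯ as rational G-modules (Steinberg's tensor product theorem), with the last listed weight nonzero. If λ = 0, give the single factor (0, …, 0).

Compute c_i = Σ_j M_{ij} v_j with v = (77, -52, -48, 25, -36, 11):
  c_1 = 0·77 + (0)·(-52) + (-2)·(-48) + 0·25 + (0)·(-36) + (-1)·(11) = 85
  c_2 = 0·77 + (0)·(-52) + (-1)·(-48) + 0·25 + (0)·(-36) + 0·11 = 48
  c_3 = 1·77 + (0)·(-52) + (0)·(-48) + 0·25 + (0)·(-36) + 0·11 = 77
  c_4 = 0·77 + (0)·(-52) + (-2)·(-48) + 0·25 + (1)·(-36) + 0·11 = 60
  c_5 = 0·77 + (0)·(-52) + (0)·(-48) + 1·25 + (0)·(-36) + 0·11 = 25
  c_6 = 0·77 + (-1)·(-52) + (0)·(-48) + 0·25 + (-1)·(-36) + (-2)·(11) = 66
Expand coordinatewise in base 5:
  c_1 = 85 = 0·5^0 + 2·5^1 + 3·5^2
  c_2 = 48 = 3·5^0 + 4·5^1 + 1·5^2
  c_3 = 77 = 2·5^0 + 0·5^1 + 3·5^2
  c_4 = 60 = 0·5^0 + 2·5^1 + 2·5^2
  c_5 = 25 = 0·5^0 + 0·5^1 + 1·5^2
  c_6 = 66 = 1·5^0 + 3·5^1 + 2·5^2
p-restricted factor λ_0 = (0, 3, 2, 0, 0, 1)
p-restricted factor λ_1 = (2, 4, 0, 2, 0, 3)
p-restricted factor λ_2 = (3, 1, 3, 2, 1, 2)

((0, 3, 2, 0, 0, 1), (2, 4, 0, 2, 0, 3), (3, 1, 3, 2, 1, 2))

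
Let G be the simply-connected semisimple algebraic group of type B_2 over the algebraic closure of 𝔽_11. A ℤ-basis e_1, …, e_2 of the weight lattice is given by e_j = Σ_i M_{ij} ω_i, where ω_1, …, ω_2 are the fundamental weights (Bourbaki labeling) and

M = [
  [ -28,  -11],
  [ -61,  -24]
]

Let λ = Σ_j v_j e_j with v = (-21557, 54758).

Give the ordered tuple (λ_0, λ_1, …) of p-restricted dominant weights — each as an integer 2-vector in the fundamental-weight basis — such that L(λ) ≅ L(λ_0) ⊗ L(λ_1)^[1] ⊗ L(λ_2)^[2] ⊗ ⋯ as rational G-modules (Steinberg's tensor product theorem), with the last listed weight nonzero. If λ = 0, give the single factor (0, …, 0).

((4, 4), (4, 5), (10, 6))

ω-coordinates c = M·v, v = (-21557, 54758):
  c_1 = (-28)·(-21557) + (-11)·(54758) = 1258
  c_2 = (-61)·(-21557) + (-24)·(54758) = 785
p = 11; digits c_i = Σ_j d_{ij}·11^j, 0 ≤ d_{ij} < 11:
  c_1 = 1258 = 4·11^0 + 4·11^1 + 10·11^2
  c_2 = 785 = 4·11^0 + 5·11^1 + 6·11^2
λ_0 = (4, 4)
λ_1 = (4, 5)
λ_2 = (10, 6)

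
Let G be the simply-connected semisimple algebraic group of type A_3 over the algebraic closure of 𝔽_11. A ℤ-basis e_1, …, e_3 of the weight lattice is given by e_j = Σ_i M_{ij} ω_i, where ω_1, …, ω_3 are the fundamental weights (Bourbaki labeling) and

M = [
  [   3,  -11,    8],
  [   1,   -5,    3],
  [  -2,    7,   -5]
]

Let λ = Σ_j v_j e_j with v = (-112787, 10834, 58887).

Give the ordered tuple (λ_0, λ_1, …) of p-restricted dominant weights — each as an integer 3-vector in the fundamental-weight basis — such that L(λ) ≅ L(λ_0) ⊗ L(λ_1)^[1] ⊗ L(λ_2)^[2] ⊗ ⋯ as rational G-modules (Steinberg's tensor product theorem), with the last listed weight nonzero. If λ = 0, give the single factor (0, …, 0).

((9, 2, 3), (0, 2, 7), (2, 3, 2), (10, 7, 5))

ω-coordinates c = M·v, v = (-112787, 10834, 58887):
  c_1 = (3)·(-112787) + (-11)·(10834) + (8)·(58887) = 13561
  c_2 = (1)·(-112787) + (-5)·(10834) + (3)·(58887) = 9704
  c_3 = (-2)·(-112787) + (7)·(10834) + (-5)·(58887) = 6977
p = 11; digits c_i = Σ_j d_{ij}·11^j, 0 ≤ d_{ij} < 11:
  c_1 = 13561 = 9·11^0 + 0·11^1 + 2·11^2 + 10·11^3
  c_2 = 9704 = 2·11^0 + 2·11^1 + 3·11^2 + 7·11^3
  c_3 = 6977 = 3·11^0 + 7·11^1 + 2·11^2 + 5·11^3
Factor λ_0 = (9, 2, 3)
Factor λ_1 = (0, 2, 7)
Factor λ_2 = (2, 3, 2)
Factor λ_3 = (10, 7, 5)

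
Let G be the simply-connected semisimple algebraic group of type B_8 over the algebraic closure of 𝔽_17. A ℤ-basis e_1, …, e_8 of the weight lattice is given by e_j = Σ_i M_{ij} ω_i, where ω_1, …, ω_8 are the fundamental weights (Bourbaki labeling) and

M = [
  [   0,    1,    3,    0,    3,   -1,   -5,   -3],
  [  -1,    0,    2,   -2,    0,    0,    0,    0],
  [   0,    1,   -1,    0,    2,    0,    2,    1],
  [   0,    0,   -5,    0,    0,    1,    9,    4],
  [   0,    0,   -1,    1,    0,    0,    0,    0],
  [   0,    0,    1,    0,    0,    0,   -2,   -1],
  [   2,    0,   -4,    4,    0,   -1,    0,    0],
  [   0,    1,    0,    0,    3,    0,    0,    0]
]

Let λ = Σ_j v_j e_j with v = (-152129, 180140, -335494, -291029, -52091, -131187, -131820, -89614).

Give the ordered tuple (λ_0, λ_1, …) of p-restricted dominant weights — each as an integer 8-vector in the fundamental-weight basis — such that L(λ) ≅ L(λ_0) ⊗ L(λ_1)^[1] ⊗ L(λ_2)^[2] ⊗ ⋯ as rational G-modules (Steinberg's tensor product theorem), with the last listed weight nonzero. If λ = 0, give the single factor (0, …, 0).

In the fundamental-weight basis, λ has coordinates c = M·v (v = (-152129, 180140, -335494, -291029, -52091, -131187, -131820, -89614)):
  c_1 = (0)·(-152129) + 1·180140 + (3)·(-335494) + (0)·(-291029) + (3)·(-52091) + (-1)·(-131187) + (-5)·(-131820) + (-3)·(-89614) = 76514
  c_2 = (-1)·(-152129) + 0·180140 + (2)·(-335494) + (-2)·(-291029) + (0)·(-52091) + (0)·(-131187) + (0)·(-131820) + (0)·(-89614) = 63199
  c_3 = (0)·(-152129) + 1·180140 + (-1)·(-335494) + (0)·(-291029) + (2)·(-52091) + (0)·(-131187) + (2)·(-131820) + (1)·(-89614) = 58198
  c_4 = (0)·(-152129) + 0·180140 + (-5)·(-335494) + (0)·(-291029) + (0)·(-52091) + (1)·(-131187) + (9)·(-131820) + (4)·(-89614) = 1447
  c_5 = (0)·(-152129) + 0·180140 + (-1)·(-335494) + (1)·(-291029) + (0)·(-52091) + (0)·(-131187) + (0)·(-131820) + (0)·(-89614) = 44465
  c_6 = (0)·(-152129) + 0·180140 + (1)·(-335494) + (0)·(-291029) + (0)·(-52091) + (0)·(-131187) + (-2)·(-131820) + (-1)·(-89614) = 17760
  c_7 = (2)·(-152129) + 0·180140 + (-4)·(-335494) + (4)·(-291029) + (0)·(-52091) + (-1)·(-131187) + (0)·(-131820) + (0)·(-89614) = 4789
  c_8 = (0)·(-152129) + 1·180140 + (0)·(-335494) + (0)·(-291029) + (3)·(-52091) + (0)·(-131187) + (0)·(-131820) + (0)·(-89614) = 23867
Expand coordinatewise in base 17:
  c_1 = 76514 = 14·17^0 + 12·17^1 + 9·17^2 + 15·17^3
  c_2 = 63199 = 10·17^0 + 11·17^1 + 14·17^2 + 12·17^3
  c_3 = 58198 = 7·17^0 + 6·17^1 + 14·17^2 + 11·17^3
  c_4 = 1447 = 2·17^0 + 0·17^1 + 5·17^2
  c_5 = 44465 = 10·17^0 + 14·17^1 + 0·17^2 + 9·17^3
  c_6 = 17760 = 12·17^0 + 7·17^1 + 10·17^2 + 3·17^3
  c_7 = 4789 = 12·17^0 + 9·17^1 + 16·17^2
  c_8 = 23867 = 16·17^0 + 9·17^1 + 14·17^2 + 4·17^3
Factor λ_0 = (14, 10, 7, 2, 10, 12, 12, 16)
Factor λ_1 = (12, 11, 6, 0, 14, 7, 9, 9)
Factor λ_2 = (9, 14, 14, 5, 0, 10, 16, 14)
Factor λ_3 = (15, 12, 11, 0, 9, 3, 0, 4)

((14, 10, 7, 2, 10, 12, 12, 16), (12, 11, 6, 0, 14, 7, 9, 9), (9, 14, 14, 5, 0, 10, 16, 14), (15, 12, 11, 0, 9, 3, 0, 4))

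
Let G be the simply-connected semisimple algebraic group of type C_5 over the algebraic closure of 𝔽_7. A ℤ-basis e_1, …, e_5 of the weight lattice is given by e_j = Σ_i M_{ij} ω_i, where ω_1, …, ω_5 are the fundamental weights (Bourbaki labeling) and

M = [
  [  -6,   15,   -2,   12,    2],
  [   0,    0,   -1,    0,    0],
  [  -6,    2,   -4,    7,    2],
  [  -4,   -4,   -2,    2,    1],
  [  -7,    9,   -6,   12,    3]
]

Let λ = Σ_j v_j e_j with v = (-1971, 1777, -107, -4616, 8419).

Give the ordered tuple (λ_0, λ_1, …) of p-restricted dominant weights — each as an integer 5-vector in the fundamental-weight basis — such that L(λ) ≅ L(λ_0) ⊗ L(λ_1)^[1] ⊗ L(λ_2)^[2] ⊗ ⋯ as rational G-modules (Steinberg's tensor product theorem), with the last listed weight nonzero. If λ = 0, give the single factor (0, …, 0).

Compute c_i = Σ_j M_{ij} v_j with v = (-1971, 1777, -107, -4616, 8419):
  c_1 = -6*-1971 + 15*1777 + -2*-107 + 12*-4616 + 2*8419 = 141
  c_2 = 0*-1971 + 0*1777 + -1*-107 + 0*-4616 + 0*8419 = 107
  c_3 = -6*-1971 + 2*1777 + -4*-107 + 7*-4616 + 2*8419 = 334
  c_4 = -4*-1971 + -4*1777 + -2*-107 + 2*-4616 + 1*8419 = 177
  c_5 = -7*-1971 + 9*1777 + -6*-107 + 12*-4616 + 3*8419 = 297
Base-7 expansion of each c_i:
  c_1 = 141 = 1·7^0 + 6·7^1 + 2·7^2
  c_2 = 107 = 2·7^0 + 1·7^1 + 2·7^2
  c_3 = 334 = 5·7^0 + 5·7^1 + 6·7^2
  c_4 = 177 = 2·7^0 + 4·7^1 + 3·7^2
  c_5 = 297 = 3·7^0 + 0·7^1 + 6·7^2
p-restricted factor λ_0 = (1, 2, 5, 2, 3)
p-restricted factor λ_1 = (6, 1, 5, 4, 0)
p-restricted factor λ_2 = (2, 2, 6, 3, 6)

((1, 2, 5, 2, 3), (6, 1, 5, 4, 0), (2, 2, 6, 3, 6))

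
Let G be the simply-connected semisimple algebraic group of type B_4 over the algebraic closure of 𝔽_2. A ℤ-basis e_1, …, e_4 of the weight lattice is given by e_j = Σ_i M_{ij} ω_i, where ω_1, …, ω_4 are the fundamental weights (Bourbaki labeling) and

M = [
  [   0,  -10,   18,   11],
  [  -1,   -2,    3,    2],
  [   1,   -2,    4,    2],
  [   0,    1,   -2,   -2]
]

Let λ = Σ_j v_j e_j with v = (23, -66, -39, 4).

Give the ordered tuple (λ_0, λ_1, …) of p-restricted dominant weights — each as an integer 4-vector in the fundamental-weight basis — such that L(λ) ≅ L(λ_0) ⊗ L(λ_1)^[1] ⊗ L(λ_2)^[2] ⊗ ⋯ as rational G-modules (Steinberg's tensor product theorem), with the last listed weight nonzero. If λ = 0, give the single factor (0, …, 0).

((0, 0, 1, 0), (1, 0, 1, 0), (0, 0, 1, 1))

Change of basis e → ω: c = M·v where v = (23, -66, -39, 4):
  c_1 = (0)·(23) + (-10)·(-66) + (18)·(-39) + (11)·(4) = 2
  c_2 = (-1)·(23) + (-2)·(-66) + (3)·(-39) + (2)·(4) = 0
  c_3 = (1)·(23) + (-2)·(-66) + (4)·(-39) + (2)·(4) = 7
  c_4 = (0)·(23) + (1)·(-66) + (-2)·(-39) + (-2)·(4) = 4
p = 2; digits c_i = Σ_j d_{ij}·2^j, 0 ≤ d_{ij} < 2:
  c_1 = 2 = 0·2^0 + 1·2^1
  c_2 = 0
  c_3 = 7 = 1·2^0 + 1·2^1 + 1·2^2
  c_4 = 4 = 0·2^0 + 0·2^1 + 1·2^2
λ_0 = (0, 0, 1, 0)
λ_1 = (1, 0, 1, 0)
λ_2 = (0, 0, 1, 1)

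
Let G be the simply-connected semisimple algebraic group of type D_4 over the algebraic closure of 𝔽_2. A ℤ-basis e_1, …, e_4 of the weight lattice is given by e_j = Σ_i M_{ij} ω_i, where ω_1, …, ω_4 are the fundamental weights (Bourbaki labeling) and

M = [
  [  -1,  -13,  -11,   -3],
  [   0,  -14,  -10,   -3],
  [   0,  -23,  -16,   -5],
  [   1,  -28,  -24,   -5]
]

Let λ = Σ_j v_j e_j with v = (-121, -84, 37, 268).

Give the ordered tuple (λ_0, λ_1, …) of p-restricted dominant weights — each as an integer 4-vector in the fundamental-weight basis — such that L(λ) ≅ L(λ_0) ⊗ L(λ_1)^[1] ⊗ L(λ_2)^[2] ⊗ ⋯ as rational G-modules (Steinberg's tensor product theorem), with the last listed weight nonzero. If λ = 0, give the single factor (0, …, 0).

((0, 0, 0, 1), (1, 1, 0, 1))

In the fundamental-weight basis, λ has coordinates c = M·v (v = (-121, -84, 37, 268)):
  c_1 = (-1)·(-121) + (-13)·(-84) + (-11)·(37) + (-3)·(268) = 2
  c_2 = (0)·(-121) + (-14)·(-84) + (-10)·(37) + (-3)·(268) = 2
  c_3 = (0)·(-121) + (-23)·(-84) + (-16)·(37) + (-5)·(268) = 0
  c_4 = (1)·(-121) + (-28)·(-84) + (-24)·(37) + (-5)·(268) = 3
Base-2 expansion of each c_i:
  c_1 = 2 = 0·2^0 + 1·2^1
  c_2 = 2 = 0·2^0 + 1·2^1
  c_3 = 0
  c_4 = 3 = 1·2^0 + 1·2^1
λ_0 = (0, 0, 0, 1)
λ_1 = (1, 1, 0, 1)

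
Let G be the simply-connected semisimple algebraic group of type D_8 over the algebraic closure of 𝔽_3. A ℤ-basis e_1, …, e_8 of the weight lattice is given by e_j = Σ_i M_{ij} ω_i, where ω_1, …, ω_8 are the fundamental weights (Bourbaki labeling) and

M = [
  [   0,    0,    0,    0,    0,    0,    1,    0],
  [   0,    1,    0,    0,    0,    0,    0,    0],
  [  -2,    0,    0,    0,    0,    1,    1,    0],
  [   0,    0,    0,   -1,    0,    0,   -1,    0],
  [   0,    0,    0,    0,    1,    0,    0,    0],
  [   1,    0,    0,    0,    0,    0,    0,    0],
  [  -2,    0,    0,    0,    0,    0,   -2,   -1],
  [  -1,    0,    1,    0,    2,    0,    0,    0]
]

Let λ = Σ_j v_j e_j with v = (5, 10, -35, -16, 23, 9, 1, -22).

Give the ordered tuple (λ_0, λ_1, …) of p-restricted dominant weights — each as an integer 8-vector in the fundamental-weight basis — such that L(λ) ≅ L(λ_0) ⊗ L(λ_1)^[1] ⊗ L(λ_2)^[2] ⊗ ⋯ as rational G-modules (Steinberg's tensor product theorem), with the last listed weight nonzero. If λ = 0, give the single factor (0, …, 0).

((1, 1, 0, 0, 2, 2, 1, 0), (0, 0, 0, 2, 1, 1, 0, 2), (0, 1, 0, 1, 2, 0, 1, 0))

Converting to the ω-basis (c_i = row i of M dotted with v = (5, 10, -35, -16, 23, 9, 1, -22)):
  c_1 = (0)·(5) + (0)·(10) + (0)·(-35) + (0)·(-16) + (0)·(23) + (0)·(9) + (1)·(1) + (0)·(-22) = 1
  c_2 = (0)·(5) + (1)·(10) + (0)·(-35) + (0)·(-16) + (0)·(23) + (0)·(9) + (0)·(1) + (0)·(-22) = 10
  c_3 = (-2)·(5) + (0)·(10) + (0)·(-35) + (0)·(-16) + (0)·(23) + (1)·(9) + (1)·(1) + (0)·(-22) = 0
  c_4 = (0)·(5) + (0)·(10) + (0)·(-35) + (-1)·(-16) + (0)·(23) + (0)·(9) + (-1)·(1) + (0)·(-22) = 15
  c_5 = (0)·(5) + (0)·(10) + (0)·(-35) + (0)·(-16) + (1)·(23) + (0)·(9) + (0)·(1) + (0)·(-22) = 23
  c_6 = (1)·(5) + (0)·(10) + (0)·(-35) + (0)·(-16) + (0)·(23) + (0)·(9) + (0)·(1) + (0)·(-22) = 5
  c_7 = (-2)·(5) + (0)·(10) + (0)·(-35) + (0)·(-16) + (0)·(23) + (0)·(9) + (-2)·(1) + (-1)·(-22) = 10
  c_8 = (-1)·(5) + (0)·(10) + (1)·(-35) + (0)·(-16) + (2)·(23) + (0)·(9) + (0)·(1) + (0)·(-22) = 6
Base-3 expansion of each c_i:
  c_1 = 1 = 1·3^0
  c_2 = 10 = 1·3^0 + 0·3^1 + 1·3^2
  c_3 = 0
  c_4 = 15 = 0·3^0 + 2·3^1 + 1·3^2
  c_5 = 23 = 2·3^0 + 1·3^1 + 2·3^2
  c_6 = 5 = 2·3^0 + 1·3^1
  c_7 = 10 = 1·3^0 + 0·3^1 + 1·3^2
  c_8 = 6 = 0·3^0 + 2·3^1
λ_0 = (1, 1, 0, 0, 2, 2, 1, 0)
λ_1 = (0, 0, 0, 2, 1, 1, 0, 2)
λ_2 = (0, 1, 0, 1, 2, 0, 1, 0)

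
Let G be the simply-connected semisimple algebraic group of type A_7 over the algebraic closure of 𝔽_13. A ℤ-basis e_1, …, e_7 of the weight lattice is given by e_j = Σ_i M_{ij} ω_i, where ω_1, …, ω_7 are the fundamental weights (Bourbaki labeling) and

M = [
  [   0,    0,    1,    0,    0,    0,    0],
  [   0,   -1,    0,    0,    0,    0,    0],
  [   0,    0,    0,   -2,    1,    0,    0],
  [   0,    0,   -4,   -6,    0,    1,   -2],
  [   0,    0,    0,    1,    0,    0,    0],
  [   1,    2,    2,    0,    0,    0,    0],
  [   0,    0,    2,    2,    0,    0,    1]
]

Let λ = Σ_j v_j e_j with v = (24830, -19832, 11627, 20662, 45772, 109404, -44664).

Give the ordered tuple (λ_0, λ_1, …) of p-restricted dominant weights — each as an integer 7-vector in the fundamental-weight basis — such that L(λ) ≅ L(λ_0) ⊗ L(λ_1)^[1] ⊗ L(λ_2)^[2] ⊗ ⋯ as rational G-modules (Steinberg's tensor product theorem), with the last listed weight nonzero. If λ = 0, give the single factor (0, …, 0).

In the fundamental-weight basis, λ has coordinates c = M·v (v = (24830, -19832, 11627, 20662, 45772, 109404, -44664)):
  c_1 = 0·24830 + (0)·(-19832) + 1·11627 + 0·20662 + 0·45772 + 0·109404 + (0)·(-44664) = 11627
  c_2 = 0·24830 + (-1)·(-19832) + 0·11627 + 0·20662 + 0·45772 + 0·109404 + (0)·(-44664) = 19832
  c_3 = 0·24830 + (0)·(-19832) + 0·11627 + (-2)·(20662) + 1·45772 + 0·109404 + (0)·(-44664) = 4448
  c_4 = 0·24830 + (0)·(-19832) + (-4)·(11627) + (-6)·(20662) + 0·45772 + 1·109404 + (-2)·(-44664) = 28252
  c_5 = 0·24830 + (0)·(-19832) + 0·11627 + 1·20662 + 0·45772 + 0·109404 + (0)·(-44664) = 20662
  c_6 = 1·24830 + (2)·(-19832) + 2·11627 + 0·20662 + 0·45772 + 0·109404 + (0)·(-44664) = 8420
  c_7 = 0·24830 + (0)·(-19832) + 2·11627 + 2·20662 + 0·45772 + 0·109404 + (1)·(-44664) = 19914
p = 13; digits c_i = Σ_j d_{ij}·13^j, 0 ≤ d_{ij} < 13:
  c_1 = 11627 = 5·13^0 + 10·13^1 + 3·13^2 + 5·13^3
  c_2 = 19832 = 7·13^0 + 4·13^1 + 0·13^2 + 9·13^3
  c_3 = 4448 = 2·13^0 + 4·13^1 + 0·13^2 + 2·13^3
  c_4 = 28252 = 3·13^0 + 2·13^1 + 11·13^2 + 12·13^3
  c_5 = 20662 = 5·13^0 + 3·13^1 + 5·13^2 + 9·13^3
  c_6 = 8420 = 9·13^0 + 10·13^1 + 10·13^2 + 3·13^3
  c_7 = 19914 = 11·13^0 + 10·13^1 + 0·13^2 + 9·13^3
p-restricted factor λ_0 = (5, 7, 2, 3, 5, 9, 11)
p-restricted factor λ_1 = (10, 4, 4, 2, 3, 10, 10)
p-restricted factor λ_2 = (3, 0, 0, 11, 5, 10, 0)
p-restricted factor λ_3 = (5, 9, 2, 12, 9, 3, 9)

((5, 7, 2, 3, 5, 9, 11), (10, 4, 4, 2, 3, 10, 10), (3, 0, 0, 11, 5, 10, 0), (5, 9, 2, 12, 9, 3, 9))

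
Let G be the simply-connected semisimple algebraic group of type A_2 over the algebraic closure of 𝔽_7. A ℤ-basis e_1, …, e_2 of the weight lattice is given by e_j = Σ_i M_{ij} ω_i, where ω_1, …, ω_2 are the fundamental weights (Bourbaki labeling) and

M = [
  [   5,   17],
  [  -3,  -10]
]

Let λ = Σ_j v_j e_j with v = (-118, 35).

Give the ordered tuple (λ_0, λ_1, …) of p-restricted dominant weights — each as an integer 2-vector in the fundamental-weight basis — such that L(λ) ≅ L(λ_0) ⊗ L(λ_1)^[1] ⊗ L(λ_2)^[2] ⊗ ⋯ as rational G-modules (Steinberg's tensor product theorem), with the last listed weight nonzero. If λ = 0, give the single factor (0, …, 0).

Change of basis e → ω: c = M·v where v = (-118, 35):
  c_1 = 5*-118 + 17*35 = 5
  c_2 = -3*-118 + -10*35 = 4
Expand coordinatewise in base 7:
  c_1 = 5 = 5·7^0
  c_2 = 4 = 4·7^0
λ_0 = (5, 4)

((5, 4),)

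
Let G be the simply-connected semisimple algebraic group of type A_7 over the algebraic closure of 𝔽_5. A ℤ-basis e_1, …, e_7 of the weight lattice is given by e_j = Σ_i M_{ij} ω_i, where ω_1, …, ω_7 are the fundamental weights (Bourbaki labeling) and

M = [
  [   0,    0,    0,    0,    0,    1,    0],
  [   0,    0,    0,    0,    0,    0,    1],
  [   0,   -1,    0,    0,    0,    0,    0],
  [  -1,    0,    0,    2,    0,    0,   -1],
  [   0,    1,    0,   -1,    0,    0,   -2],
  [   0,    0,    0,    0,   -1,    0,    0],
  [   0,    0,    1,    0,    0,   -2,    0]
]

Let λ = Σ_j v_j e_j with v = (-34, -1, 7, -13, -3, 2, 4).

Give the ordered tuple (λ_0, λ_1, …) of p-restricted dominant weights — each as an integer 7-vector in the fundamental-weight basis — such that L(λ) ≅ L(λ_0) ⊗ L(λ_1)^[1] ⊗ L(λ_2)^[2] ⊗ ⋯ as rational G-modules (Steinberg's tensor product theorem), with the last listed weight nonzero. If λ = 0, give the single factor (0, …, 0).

Converting to the ω-basis (c_i = row i of M dotted with v = (-34, -1, 7, -13, -3, 2, 4)):
  c_1 = (0)·(-34) + (0)·(-1) + 0·7 + (0)·(-13) + (0)·(-3) + 1·2 + 0·4 = 2
  c_2 = (0)·(-34) + (0)·(-1) + 0·7 + (0)·(-13) + (0)·(-3) + 0·2 + 1·4 = 4
  c_3 = (0)·(-34) + (-1)·(-1) + 0·7 + (0)·(-13) + (0)·(-3) + 0·2 + 0·4 = 1
  c_4 = (-1)·(-34) + (0)·(-1) + 0·7 + (2)·(-13) + (0)·(-3) + 0·2 + (-1)·(4) = 4
  c_5 = (0)·(-34) + (1)·(-1) + 0·7 + (-1)·(-13) + (0)·(-3) + 0·2 + (-2)·(4) = 4
  c_6 = (0)·(-34) + (0)·(-1) + 0·7 + (0)·(-13) + (-1)·(-3) + 0·2 + 0·4 = 3
  c_7 = (0)·(-34) + (0)·(-1) + 1·7 + (0)·(-13) + (0)·(-3) + (-2)·(2) + 0·4 = 3
Writing each c_i in base p = 5:
  c_1 = 2 = 2·5^0
  c_2 = 4 = 4·5^0
  c_3 = 1 = 1·5^0
  c_4 = 4 = 4·5^0
  c_5 = 4 = 4·5^0
  c_6 = 3 = 3·5^0
  c_7 = 3 = 3·5^0
Factor λ_0 = (2, 4, 1, 4, 4, 3, 3)

((2, 4, 1, 4, 4, 3, 3),)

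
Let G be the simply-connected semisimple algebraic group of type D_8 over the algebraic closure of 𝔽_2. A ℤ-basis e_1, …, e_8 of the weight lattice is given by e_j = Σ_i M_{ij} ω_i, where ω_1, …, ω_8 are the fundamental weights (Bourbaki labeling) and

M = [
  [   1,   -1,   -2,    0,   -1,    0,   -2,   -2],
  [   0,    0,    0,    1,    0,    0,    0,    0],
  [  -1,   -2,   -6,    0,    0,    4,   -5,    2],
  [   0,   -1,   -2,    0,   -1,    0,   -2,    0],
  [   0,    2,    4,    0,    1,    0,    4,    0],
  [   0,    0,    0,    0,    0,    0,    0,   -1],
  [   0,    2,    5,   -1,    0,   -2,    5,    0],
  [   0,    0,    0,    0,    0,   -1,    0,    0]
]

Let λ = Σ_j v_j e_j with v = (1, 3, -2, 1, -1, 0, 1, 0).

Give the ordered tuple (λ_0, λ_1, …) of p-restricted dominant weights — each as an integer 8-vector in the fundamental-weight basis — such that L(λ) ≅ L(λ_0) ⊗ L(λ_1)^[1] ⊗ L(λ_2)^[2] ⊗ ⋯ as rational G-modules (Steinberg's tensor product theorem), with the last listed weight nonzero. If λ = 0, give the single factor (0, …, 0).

Change of basis e → ω: c = M·v where v = (1, 3, -2, 1, -1, 0, 1, 0):
  c_1 = 1*1 + -1*3 + -2*-2 + 0*1 + -1*-1 + 0*0 + -2*1 + -2*0 = 1
  c_2 = 0*1 + 0*3 + 0*-2 + 1*1 + 0*-1 + 0*0 + 0*1 + 0*0 = 1
  c_3 = -1*1 + -2*3 + -6*-2 + 0*1 + 0*-1 + 4*0 + -5*1 + 2*0 = 0
  c_4 = 0*1 + -1*3 + -2*-2 + 0*1 + -1*-1 + 0*0 + -2*1 + 0*0 = 0
  c_5 = 0*1 + 2*3 + 4*-2 + 0*1 + 1*-1 + 0*0 + 4*1 + 0*0 = 1
  c_6 = 0*1 + 0*3 + 0*-2 + 0*1 + 0*-1 + 0*0 + 0*1 + -1*0 = 0
  c_7 = 0*1 + 2*3 + 5*-2 + -1*1 + 0*-1 + -2*0 + 5*1 + 0*0 = 0
  c_8 = 0*1 + 0*3 + 0*-2 + 0*1 + 0*-1 + -1*0 + 0*1 + 0*0 = 0
Base-2 expansion of each c_i:
  c_1 = 1 = 1·2^0
  c_2 = 1 = 1·2^0
  c_3 = 0
  c_4 = 0
  c_5 = 1 = 1·2^0
  c_6 = 0
  c_7 = 0
  c_8 = 0
Factor λ_0 = (1, 1, 0, 0, 1, 0, 0, 0)

((1, 1, 0, 0, 1, 0, 0, 0),)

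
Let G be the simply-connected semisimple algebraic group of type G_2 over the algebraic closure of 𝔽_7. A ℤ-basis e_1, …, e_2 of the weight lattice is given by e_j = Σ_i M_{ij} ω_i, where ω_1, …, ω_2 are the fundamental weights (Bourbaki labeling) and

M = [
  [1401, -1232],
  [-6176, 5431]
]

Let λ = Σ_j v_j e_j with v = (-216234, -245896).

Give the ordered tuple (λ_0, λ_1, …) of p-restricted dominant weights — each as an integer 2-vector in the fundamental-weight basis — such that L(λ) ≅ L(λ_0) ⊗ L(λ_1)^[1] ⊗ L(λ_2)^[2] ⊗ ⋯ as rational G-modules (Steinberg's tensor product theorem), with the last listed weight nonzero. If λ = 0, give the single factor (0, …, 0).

Change of basis e → ω: c = M·v where v = (-216234, -245896):
  c_1 = (1401)·(-216234) + (-1232)·(-245896) = 38
  c_2 = (-6176)·(-216234) + (5431)·(-245896) = 8
p = 7; digits c_i = Σ_j d_{ij}·7^j, 0 ≤ d_{ij} < 7:
  c_1 = 38 = 3·7^0 + 5·7^1
  c_2 = 8 = 1·7^0 + 1·7^1
λ_0 = (3, 1)
λ_1 = (5, 1)

((3, 1), (5, 1))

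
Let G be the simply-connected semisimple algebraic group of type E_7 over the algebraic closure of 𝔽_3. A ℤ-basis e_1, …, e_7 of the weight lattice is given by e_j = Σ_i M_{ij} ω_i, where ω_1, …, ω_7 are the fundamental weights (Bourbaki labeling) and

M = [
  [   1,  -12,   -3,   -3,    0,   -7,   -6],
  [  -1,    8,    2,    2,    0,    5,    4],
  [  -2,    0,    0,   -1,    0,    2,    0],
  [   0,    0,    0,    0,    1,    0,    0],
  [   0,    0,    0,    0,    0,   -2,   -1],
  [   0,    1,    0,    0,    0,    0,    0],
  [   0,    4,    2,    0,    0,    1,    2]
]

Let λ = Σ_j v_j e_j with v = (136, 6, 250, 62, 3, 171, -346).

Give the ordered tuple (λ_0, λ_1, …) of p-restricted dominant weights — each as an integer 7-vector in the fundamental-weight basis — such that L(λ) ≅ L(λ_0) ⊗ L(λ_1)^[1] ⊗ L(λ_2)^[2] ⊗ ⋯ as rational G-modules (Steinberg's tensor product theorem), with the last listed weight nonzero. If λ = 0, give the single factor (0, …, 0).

((1, 1, 2, 0, 1, 0, 0), (2, 2, 2, 1, 1, 2, 1))

In the fundamental-weight basis, λ has coordinates c = M·v (v = (136, 6, 250, 62, 3, 171, -346)):
  c_1 = 1·136 + (-12)·(6) + (-3)·(250) + (-3)·(62) + 0·3 + (-7)·(171) + (-6)·(-346) = 7
  c_2 = (-1)·(136) + 8·6 + 2·250 + 2·62 + 0·3 + 5·171 + (4)·(-346) = 7
  c_3 = (-2)·(136) + 0·6 + 0·250 + (-1)·(62) + 0·3 + 2·171 + (0)·(-346) = 8
  c_4 = 0·136 + 0·6 + 0·250 + 0·62 + 1·3 + 0·171 + (0)·(-346) = 3
  c_5 = 0·136 + 0·6 + 0·250 + 0·62 + 0·3 + (-2)·(171) + (-1)·(-346) = 4
  c_6 = 0·136 + 1·6 + 0·250 + 0·62 + 0·3 + 0·171 + (0)·(-346) = 6
  c_7 = 0·136 + 4·6 + 2·250 + 0·62 + 0·3 + 1·171 + (2)·(-346) = 3
Base-3 expansion of each c_i:
  c_1 = 7 = 1·3^0 + 2·3^1
  c_2 = 7 = 1·3^0 + 2·3^1
  c_3 = 8 = 2·3^0 + 2·3^1
  c_4 = 3 = 0·3^0 + 1·3^1
  c_5 = 4 = 1·3^0 + 1·3^1
  c_6 = 6 = 0·3^0 + 2·3^1
  c_7 = 3 = 0·3^0 + 1·3^1
p-restricted factor λ_0 = (1, 1, 2, 0, 1, 0, 0)
p-restricted factor λ_1 = (2, 2, 2, 1, 1, 2, 1)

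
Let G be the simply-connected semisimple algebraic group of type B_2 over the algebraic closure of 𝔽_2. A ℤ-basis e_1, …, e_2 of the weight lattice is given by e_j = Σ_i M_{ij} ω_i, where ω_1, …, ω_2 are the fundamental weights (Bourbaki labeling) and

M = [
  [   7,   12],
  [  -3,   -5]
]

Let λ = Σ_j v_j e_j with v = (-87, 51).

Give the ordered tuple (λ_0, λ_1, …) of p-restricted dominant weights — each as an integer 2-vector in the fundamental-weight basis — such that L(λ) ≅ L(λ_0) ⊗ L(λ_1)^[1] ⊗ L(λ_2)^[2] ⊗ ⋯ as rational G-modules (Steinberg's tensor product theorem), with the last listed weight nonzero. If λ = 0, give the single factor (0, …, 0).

In the fundamental-weight basis, λ has coordinates c = M·v (v = (-87, 51)):
  c_1 = (7)·(-87) + (12)·(51) = 3
  c_2 = (-3)·(-87) + (-5)·(51) = 6
Base-2 expansion of each c_i:
  c_1 = 3 = 1·2^0 + 1·2^1
  c_2 = 6 = 0·2^0 + 1·2^1 + 1·2^2
Factor λ_0 = (1, 0)
Factor λ_1 = (1, 1)
Factor λ_2 = (0, 1)

((1, 0), (1, 1), (0, 1))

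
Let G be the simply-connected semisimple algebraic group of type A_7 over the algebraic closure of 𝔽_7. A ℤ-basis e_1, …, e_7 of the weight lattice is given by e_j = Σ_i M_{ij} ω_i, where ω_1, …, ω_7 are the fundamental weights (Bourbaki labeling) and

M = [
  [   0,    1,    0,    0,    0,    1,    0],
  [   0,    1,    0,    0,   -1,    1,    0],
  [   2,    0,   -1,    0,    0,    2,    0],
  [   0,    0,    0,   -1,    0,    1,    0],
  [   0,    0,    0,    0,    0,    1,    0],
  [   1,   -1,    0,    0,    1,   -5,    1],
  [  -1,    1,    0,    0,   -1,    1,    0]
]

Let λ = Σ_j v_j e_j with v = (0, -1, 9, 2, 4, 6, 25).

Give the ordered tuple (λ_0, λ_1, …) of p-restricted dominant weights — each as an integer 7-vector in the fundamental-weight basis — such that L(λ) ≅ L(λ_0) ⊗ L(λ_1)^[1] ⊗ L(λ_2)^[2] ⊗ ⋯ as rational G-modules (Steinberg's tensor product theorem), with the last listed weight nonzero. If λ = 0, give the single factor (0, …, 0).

In the fundamental-weight basis, λ has coordinates c = M·v (v = (0, -1, 9, 2, 4, 6, 25)):
  c_1 = 0·0 + (1)·(-1) + 0·9 + 0·2 + 0·4 + 1·6 + 0·25 = 5
  c_2 = 0·0 + (1)·(-1) + 0·9 + 0·2 + (-1)·(4) + 1·6 + 0·25 = 1
  c_3 = 2·0 + (0)·(-1) + (-1)·(9) + 0·2 + 0·4 + 2·6 + 0·25 = 3
  c_4 = 0·0 + (0)·(-1) + 0·9 + (-1)·(2) + 0·4 + 1·6 + 0·25 = 4
  c_5 = 0·0 + (0)·(-1) + 0·9 + 0·2 + 0·4 + 1·6 + 0·25 = 6
  c_6 = 1·0 + (-1)·(-1) + 0·9 + 0·2 + 1·4 + (-5)·(6) + 1·25 = 0
  c_7 = (-1)·(0) + (1)·(-1) + 0·9 + 0·2 + (-1)·(4) + 1·6 + 0·25 = 1
Expand coordinatewise in base 7:
  c_1 = 5 = 5·7^0
  c_2 = 1 = 1·7^0
  c_3 = 3 = 3·7^0
  c_4 = 4 = 4·7^0
  c_5 = 6 = 6·7^0
  c_6 = 0
  c_7 = 1 = 1·7^0
λ_0 = (5, 1, 3, 4, 6, 0, 1)

((5, 1, 3, 4, 6, 0, 1),)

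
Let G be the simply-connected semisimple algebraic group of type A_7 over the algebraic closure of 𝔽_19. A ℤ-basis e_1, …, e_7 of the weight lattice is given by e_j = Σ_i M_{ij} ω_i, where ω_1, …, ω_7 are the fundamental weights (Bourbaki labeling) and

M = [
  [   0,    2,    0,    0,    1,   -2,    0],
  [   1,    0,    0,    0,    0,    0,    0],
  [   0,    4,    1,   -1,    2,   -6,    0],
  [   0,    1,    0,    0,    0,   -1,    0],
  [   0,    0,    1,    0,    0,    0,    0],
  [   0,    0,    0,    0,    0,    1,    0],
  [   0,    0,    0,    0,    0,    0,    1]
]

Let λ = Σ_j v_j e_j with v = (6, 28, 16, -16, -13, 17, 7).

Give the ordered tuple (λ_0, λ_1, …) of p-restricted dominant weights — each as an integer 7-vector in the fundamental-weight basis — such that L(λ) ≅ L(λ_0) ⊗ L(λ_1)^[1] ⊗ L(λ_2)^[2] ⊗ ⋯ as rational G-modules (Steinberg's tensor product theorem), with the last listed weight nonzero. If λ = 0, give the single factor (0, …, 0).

((9, 6, 16, 11, 16, 17, 7),)

Compute c_i = Σ_j M_{ij} v_j with v = (6, 28, 16, -16, -13, 17, 7):
  c_1 = 0·6 + 2·28 + 0·16 + (0)·(-16) + (1)·(-13) + (-2)·(17) + 0·7 = 9
  c_2 = 1·6 + 0·28 + 0·16 + (0)·(-16) + (0)·(-13) + 0·17 + 0·7 = 6
  c_3 = 0·6 + 4·28 + 1·16 + (-1)·(-16) + (2)·(-13) + (-6)·(17) + 0·7 = 16
  c_4 = 0·6 + 1·28 + 0·16 + (0)·(-16) + (0)·(-13) + (-1)·(17) + 0·7 = 11
  c_5 = 0·6 + 0·28 + 1·16 + (0)·(-16) + (0)·(-13) + 0·17 + 0·7 = 16
  c_6 = 0·6 + 0·28 + 0·16 + (0)·(-16) + (0)·(-13) + 1·17 + 0·7 = 17
  c_7 = 0·6 + 0·28 + 0·16 + (0)·(-16) + (0)·(-13) + 0·17 + 1·7 = 7
Base-19 expansion of each c_i:
  c_1 = 9 = 9·19^0
  c_2 = 6 = 6·19^0
  c_3 = 16 = 16·19^0
  c_4 = 11 = 11·19^0
  c_5 = 16 = 16·19^0
  c_6 = 17 = 17·19^0
  c_7 = 7 = 7·19^0
Factor λ_0 = (9, 6, 16, 11, 16, 17, 7)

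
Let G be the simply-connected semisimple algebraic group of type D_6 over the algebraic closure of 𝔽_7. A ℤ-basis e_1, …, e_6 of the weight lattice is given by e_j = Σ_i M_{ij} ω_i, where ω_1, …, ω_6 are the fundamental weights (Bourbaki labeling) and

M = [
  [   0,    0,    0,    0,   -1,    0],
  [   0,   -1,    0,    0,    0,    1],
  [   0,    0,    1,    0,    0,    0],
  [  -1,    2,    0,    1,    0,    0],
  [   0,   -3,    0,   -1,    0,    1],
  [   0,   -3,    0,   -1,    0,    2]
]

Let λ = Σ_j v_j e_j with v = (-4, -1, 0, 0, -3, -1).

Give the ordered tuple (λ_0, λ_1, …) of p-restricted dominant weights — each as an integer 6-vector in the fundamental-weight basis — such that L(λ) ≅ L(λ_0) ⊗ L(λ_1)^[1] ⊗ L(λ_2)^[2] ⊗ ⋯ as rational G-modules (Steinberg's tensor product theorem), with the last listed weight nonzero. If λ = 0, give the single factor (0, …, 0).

((3, 0, 0, 2, 2, 1),)

ω-coordinates c = M·v, v = (-4, -1, 0, 0, -3, -1):
  c_1 = (0)·(-4) + (0)·(-1) + 0·0 + 0·0 + (-1)·(-3) + (0)·(-1) = 3
  c_2 = (0)·(-4) + (-1)·(-1) + 0·0 + 0·0 + (0)·(-3) + (1)·(-1) = 0
  c_3 = (0)·(-4) + (0)·(-1) + 1·0 + 0·0 + (0)·(-3) + (0)·(-1) = 0
  c_4 = (-1)·(-4) + (2)·(-1) + 0·0 + 1·0 + (0)·(-3) + (0)·(-1) = 2
  c_5 = (0)·(-4) + (-3)·(-1) + 0·0 + (-1)·(0) + (0)·(-3) + (1)·(-1) = 2
  c_6 = (0)·(-4) + (-3)·(-1) + 0·0 + (-1)·(0) + (0)·(-3) + (2)·(-1) = 1
p = 7; digits c_i = Σ_j d_{ij}·7^j, 0 ≤ d_{ij} < 7:
  c_1 = 3 = 3·7^0
  c_2 = 0
  c_3 = 0
  c_4 = 2 = 2·7^0
  c_5 = 2 = 2·7^0
  c_6 = 1 = 1·7^0
λ_0 = (3, 0, 0, 2, 2, 1)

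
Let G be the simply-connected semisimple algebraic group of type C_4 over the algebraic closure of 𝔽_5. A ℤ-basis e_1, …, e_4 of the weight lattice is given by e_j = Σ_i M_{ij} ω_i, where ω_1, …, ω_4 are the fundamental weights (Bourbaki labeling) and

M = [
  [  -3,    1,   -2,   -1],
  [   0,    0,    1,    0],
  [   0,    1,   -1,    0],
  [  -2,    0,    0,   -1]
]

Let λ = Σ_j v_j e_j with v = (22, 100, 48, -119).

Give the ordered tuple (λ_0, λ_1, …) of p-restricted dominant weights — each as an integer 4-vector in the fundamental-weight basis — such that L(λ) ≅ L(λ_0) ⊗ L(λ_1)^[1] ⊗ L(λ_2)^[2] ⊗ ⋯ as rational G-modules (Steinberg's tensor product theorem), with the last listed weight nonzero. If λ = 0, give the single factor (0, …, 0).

((2, 3, 2, 0), (1, 4, 0, 0), (2, 1, 2, 3))

Change of basis e → ω: c = M·v where v = (22, 100, 48, -119):
  c_1 = (-3)·(22) + 1·100 + (-2)·(48) + (-1)·(-119) = 57
  c_2 = 0·22 + 0·100 + 1·48 + (0)·(-119) = 48
  c_3 = 0·22 + 1·100 + (-1)·(48) + (0)·(-119) = 52
  c_4 = (-2)·(22) + 0·100 + 0·48 + (-1)·(-119) = 75
p = 5; digits c_i = Σ_j d_{ij}·5^j, 0 ≤ d_{ij} < 5:
  c_1 = 57 = 2·5^0 + 1·5^1 + 2·5^2
  c_2 = 48 = 3·5^0 + 4·5^1 + 1·5^2
  c_3 = 52 = 2·5^0 + 0·5^1 + 2·5^2
  c_4 = 75 = 0·5^0 + 0·5^1 + 3·5^2
Factor λ_0 = (2, 3, 2, 0)
Factor λ_1 = (1, 4, 0, 0)
Factor λ_2 = (2, 1, 2, 3)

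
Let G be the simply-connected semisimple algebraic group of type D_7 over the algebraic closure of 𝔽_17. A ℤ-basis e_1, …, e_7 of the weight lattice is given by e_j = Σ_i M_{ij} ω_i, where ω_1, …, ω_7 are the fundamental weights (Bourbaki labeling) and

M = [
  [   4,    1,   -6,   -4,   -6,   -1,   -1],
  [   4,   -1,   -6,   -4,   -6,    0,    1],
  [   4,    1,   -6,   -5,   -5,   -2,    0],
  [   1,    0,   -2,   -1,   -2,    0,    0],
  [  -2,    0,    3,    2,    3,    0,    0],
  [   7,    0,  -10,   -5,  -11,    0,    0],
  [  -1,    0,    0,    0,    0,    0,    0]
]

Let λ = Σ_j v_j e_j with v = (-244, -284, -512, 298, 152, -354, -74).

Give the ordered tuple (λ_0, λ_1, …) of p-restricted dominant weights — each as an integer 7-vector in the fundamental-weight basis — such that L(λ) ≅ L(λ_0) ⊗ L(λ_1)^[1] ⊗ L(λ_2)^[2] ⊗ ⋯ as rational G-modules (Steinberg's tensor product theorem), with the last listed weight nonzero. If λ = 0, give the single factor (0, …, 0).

((0, 15, 15, 8, 4, 12, 6), (8, 11, 15, 10, 0, 14, 14))

Change of basis e → ω: c = M·v where v = (-244, -284, -512, 298, 152, -354, -74):
  c_1 = 4*-244 + 1*-284 + -6*-512 + -4*298 + -6*152 + -1*-354 + -1*-74 = 136
  c_2 = 4*-244 + -1*-284 + -6*-512 + -4*298 + -6*152 + 0*-354 + 1*-74 = 202
  c_3 = 4*-244 + 1*-284 + -6*-512 + -5*298 + -5*152 + -2*-354 + 0*-74 = 270
  c_4 = 1*-244 + 0*-284 + -2*-512 + -1*298 + -2*152 + 0*-354 + 0*-74 = 178
  c_5 = -2*-244 + 0*-284 + 3*-512 + 2*298 + 3*152 + 0*-354 + 0*-74 = 4
  c_6 = 7*-244 + 0*-284 + -10*-512 + -5*298 + -11*152 + 0*-354 + 0*-74 = 250
  c_7 = -1*-244 + 0*-284 + 0*-512 + 0*298 + 0*152 + 0*-354 + 0*-74 = 244
Expand coordinatewise in base 17:
  c_1 = 136 = 0·17^0 + 8·17^1
  c_2 = 202 = 15·17^0 + 11·17^1
  c_3 = 270 = 15·17^0 + 15·17^1
  c_4 = 178 = 8·17^0 + 10·17^1
  c_5 = 4 = 4·17^0
  c_6 = 250 = 12·17^0 + 14·17^1
  c_7 = 244 = 6·17^0 + 14·17^1
λ_0 = (0, 15, 15, 8, 4, 12, 6)
λ_1 = (8, 11, 15, 10, 0, 14, 14)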